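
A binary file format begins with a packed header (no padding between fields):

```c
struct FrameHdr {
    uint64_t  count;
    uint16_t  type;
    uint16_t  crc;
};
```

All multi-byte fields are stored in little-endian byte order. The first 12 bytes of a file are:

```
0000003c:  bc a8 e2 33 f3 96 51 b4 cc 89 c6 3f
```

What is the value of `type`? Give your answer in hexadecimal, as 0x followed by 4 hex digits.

0x89CC

`type` follows `count` (8 bytes), so it starts at byte offset 8 and occupies 2 bytes.
Bytes at offsets 8..9: CC 89.
In little-endian order the low byte comes first in memory.
Reassemble most-significant byte first: 89 CC → 0x89CC.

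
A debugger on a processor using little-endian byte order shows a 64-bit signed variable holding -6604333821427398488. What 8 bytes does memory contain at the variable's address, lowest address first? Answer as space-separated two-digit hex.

Two's complement of -6604333821427398488 in 64 bits: 6604333821427398488 = 0x5BA74E9E8C473758; invert → 0xA458B16173B8C8A7; add 1 → 0xA458B16173B8C8A8.
Split into bytes (most-significant first): A4 58 B1 61 73 B8 C8 A8.
Little-endian stores the least-significant byte at the lowest address.
So at ascending addresses the bytes are A8 C8 B8 73 61 B1 58 A4.

A8 C8 B8 73 61 B1 58 A4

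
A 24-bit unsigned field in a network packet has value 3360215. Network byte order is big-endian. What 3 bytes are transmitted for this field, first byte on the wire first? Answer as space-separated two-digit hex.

3360215 in hexadecimal, padded to 24 bits, is 0x3345D7.
Split into bytes (most-significant first): 33 45 D7.
Big-endian: lowest address holds the most-significant byte.
So the memory order matches the most-significant-first order: 33 45 D7.

33 45 D7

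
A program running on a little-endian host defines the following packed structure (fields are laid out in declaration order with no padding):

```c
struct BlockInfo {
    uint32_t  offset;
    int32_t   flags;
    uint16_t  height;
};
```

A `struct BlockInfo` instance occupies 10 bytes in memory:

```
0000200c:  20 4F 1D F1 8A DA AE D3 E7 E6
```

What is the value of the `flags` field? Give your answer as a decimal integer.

-743515510

`flags` follows `offset` (4 bytes), so it starts at byte offset 4 and occupies 4 bytes.
Bytes at offsets 4..7: 8A DA AE D3.
Little-endian stores the least-significant byte at the lowest address.
Reassemble most-significant byte first: D3 AE DA 8A → 0xD3AEDA8A.
Top bit is set, so as a signed 32-bit value this is 0xD3AEDA8A − 2^32 = -743515510.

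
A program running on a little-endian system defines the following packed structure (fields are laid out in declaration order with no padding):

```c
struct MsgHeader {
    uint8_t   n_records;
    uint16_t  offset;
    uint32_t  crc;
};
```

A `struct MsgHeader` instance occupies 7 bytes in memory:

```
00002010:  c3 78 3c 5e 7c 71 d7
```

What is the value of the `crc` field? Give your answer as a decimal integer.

`crc` follows `n_records` (1 B), `offset` (2 B), so it starts at offset 1 + 2 = 3 and occupies 4 bytes.
Bytes at offsets 3..6: 5E 7C 71 D7.
Little-endian stores the least-significant byte at the lowest address.
Reassemble most-significant byte first: D7 71 7C 5E → 0xD7717C5E.
0xD7717C5E = 3614538846.

3614538846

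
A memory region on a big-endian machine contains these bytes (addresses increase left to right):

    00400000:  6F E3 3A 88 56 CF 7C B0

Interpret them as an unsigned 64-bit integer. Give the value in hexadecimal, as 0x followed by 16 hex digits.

0x6FE33A8856CF7CB0

Big-endian: lowest address holds the most-significant byte.
The bytes are already most-significant first: 0x6FE33A8856CF7CB0.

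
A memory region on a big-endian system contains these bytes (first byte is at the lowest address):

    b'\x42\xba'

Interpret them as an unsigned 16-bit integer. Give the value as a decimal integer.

17082

Big-endian stores the most-significant byte at the lowest address.
The bytes are already most-significant first: 0x42BA.
0x42BA = 17082.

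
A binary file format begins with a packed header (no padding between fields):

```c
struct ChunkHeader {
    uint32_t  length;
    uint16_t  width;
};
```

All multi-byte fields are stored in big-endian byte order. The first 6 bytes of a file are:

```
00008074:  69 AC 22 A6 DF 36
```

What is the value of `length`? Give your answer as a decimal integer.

`length` is the first field, at byte offset 0, occupying 4 bytes.
Bytes at offsets 0..3: 69 AC 22 A6.
Big-endian: lowest address holds the most-significant byte.
The bytes are already most-significant first: 0x69AC22A6.
0x69AC22A6 = 1772888742.

1772888742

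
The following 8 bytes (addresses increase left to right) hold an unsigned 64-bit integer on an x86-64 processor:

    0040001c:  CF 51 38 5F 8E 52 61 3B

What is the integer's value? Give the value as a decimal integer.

Little-endian: lowest address holds the least-significant byte.
Reassemble most-significant byte first: 3B 61 52 8E 5F 38 51 CF → 0x3B61528E5F3851CF.
0x3B61528E5F3851CF = 4278791892415041999.

4278791892415041999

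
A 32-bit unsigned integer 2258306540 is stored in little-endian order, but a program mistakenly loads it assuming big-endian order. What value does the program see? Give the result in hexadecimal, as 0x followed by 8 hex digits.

0xEC059B86

2258306540 in 32-bit hexadecimal is 0x869B05EC.
Stored little-endian, the bytes at ascending addresses are EC 05 9B 86.
Read back as big-endian, the last byte is least significant, giving 0xEC059B86.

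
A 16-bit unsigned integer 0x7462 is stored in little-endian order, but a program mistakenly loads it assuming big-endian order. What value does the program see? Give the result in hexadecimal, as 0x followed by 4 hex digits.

Stored little-endian, the bytes at ascending addresses are 62 74.
Read back as big-endian, the last byte is least significant, giving 0x6274.

0x6274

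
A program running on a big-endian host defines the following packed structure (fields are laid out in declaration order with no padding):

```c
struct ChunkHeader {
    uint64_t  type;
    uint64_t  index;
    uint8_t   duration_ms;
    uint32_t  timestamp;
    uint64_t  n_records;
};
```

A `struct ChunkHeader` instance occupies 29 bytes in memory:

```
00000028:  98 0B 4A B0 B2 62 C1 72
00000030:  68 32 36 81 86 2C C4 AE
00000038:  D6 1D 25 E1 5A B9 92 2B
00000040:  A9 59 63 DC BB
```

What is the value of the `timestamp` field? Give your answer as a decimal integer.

489021786

`timestamp` follows `type` (8 B), `index` (8 B), `duration_ms` (1 B), so it starts at offset 8 + 8 + 1 = 17 and occupies 4 bytes.
Bytes at offsets 17..20: 1D 25 E1 5A.
In big-endian order the high byte comes first in memory.
The bytes are already most-significant first: 0x1D25E15A.
0x1D25E15A = 489021786.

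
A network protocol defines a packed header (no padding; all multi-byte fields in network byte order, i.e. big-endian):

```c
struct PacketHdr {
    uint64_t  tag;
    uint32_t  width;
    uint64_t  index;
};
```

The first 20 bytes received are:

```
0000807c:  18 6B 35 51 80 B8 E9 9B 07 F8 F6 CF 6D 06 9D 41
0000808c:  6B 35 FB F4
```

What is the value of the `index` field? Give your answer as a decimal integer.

`index` follows `tag` (8 B), `width` (4 B), so it starts at offset 8 + 4 = 12 and occupies 8 bytes.
Bytes at offsets 12..19: 6D 06 9D 41 6B 35 FB F4.
In big-endian order the high byte comes first in memory.
The bytes are already most-significant first: 0x6D069D416B35FBF4.
0x6D069D416B35FBF4 = 7856139504291544052.

7856139504291544052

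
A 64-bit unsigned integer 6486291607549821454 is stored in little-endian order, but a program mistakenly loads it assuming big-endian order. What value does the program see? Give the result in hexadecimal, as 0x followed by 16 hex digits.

0x0EC29AE9D9EF035A

6486291607549821454 in 64-bit hexadecimal is 0x5A03EFD9E99AC20E.
Stored little-endian, the bytes at ascending addresses are 0E C2 9A E9 D9 EF 03 5A.
Read back as big-endian, the last byte is least significant, giving 0x0EC29AE9D9EF035A.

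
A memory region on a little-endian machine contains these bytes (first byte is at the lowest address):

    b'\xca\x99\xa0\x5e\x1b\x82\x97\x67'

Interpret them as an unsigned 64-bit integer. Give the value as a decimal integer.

Little-endian: lowest address holds the least-significant byte.
Reassemble most-significant byte first: 67 97 82 1B 5E A0 99 CA → 0x6797821B5EA099CA.
0x6797821B5EA099CA = 7464577961453197770.

7464577961453197770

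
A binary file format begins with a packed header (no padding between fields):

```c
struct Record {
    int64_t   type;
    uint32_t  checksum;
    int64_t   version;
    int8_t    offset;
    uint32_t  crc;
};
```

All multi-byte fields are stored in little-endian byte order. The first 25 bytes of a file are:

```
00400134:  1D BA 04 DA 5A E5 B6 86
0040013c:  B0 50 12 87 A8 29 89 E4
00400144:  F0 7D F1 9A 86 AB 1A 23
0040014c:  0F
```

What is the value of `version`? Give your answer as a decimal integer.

`version` follows `type` (8 B), `checksum` (4 B), so it starts at offset 8 + 4 = 12 and occupies 8 bytes.
Bytes at offsets 12..19: A8 29 89 E4 F0 7D F1 9A.
In little-endian order the low byte comes first in memory.
Reassemble most-significant byte first: 9A F1 7D F0 E4 89 29 A8 → 0x9AF17DF0E48929A8.
Top bit is set, so as a signed 64-bit value this is 0x9AF17DF0E48929A8 − 2^64 = -7281900648901563992.

-7281900648901563992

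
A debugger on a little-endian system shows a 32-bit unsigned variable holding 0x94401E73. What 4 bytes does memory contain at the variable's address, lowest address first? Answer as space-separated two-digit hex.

73 1E 40 94

Split into bytes (most-significant first): 94 40 1E 73.
Little-endian: lowest address holds the least-significant byte.
So at ascending addresses the bytes are 73 1E 40 94.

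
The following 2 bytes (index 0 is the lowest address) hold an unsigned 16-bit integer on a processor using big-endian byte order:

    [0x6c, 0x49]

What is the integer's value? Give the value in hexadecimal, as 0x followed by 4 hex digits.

Big-endian stores the most-significant byte at the lowest address.
The bytes are already most-significant first: 0x6C49.

0x6C49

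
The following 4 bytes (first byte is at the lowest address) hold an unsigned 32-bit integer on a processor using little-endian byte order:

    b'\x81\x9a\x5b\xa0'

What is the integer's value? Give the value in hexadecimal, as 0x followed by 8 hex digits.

In little-endian order the low byte comes first in memory.
Reassemble most-significant byte first: A0 5B 9A 81 → 0xA05B9A81.

0xA05B9A81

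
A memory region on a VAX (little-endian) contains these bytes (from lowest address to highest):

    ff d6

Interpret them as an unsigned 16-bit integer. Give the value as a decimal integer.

55039

Little-endian: lowest address holds the least-significant byte.
Reassemble most-significant byte first: D6 FF → 0xD6FF.
0xD6FF = 55039.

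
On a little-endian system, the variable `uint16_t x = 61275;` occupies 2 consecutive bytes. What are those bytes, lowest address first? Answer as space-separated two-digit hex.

61275 in hexadecimal, padded to 16 bits, is 0xEF5B.
Split into bytes (most-significant first): EF 5B.
Little-endian stores the least-significant byte at the lowest address.
So at ascending addresses the bytes are 5B EF.

5B EF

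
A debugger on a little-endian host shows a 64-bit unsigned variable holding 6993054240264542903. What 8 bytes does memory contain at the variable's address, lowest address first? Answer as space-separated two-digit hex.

6993054240264542903 in hexadecimal, padded to 64 bits, is 0x610C51C7DE01DAB7.
Split into bytes (most-significant first): 61 0C 51 C7 DE 01 DA B7.
Little-endian stores the least-significant byte at the lowest address.
So at ascending addresses the bytes are B7 DA 01 DE C7 51 0C 61.

B7 DA 01 DE C7 51 0C 61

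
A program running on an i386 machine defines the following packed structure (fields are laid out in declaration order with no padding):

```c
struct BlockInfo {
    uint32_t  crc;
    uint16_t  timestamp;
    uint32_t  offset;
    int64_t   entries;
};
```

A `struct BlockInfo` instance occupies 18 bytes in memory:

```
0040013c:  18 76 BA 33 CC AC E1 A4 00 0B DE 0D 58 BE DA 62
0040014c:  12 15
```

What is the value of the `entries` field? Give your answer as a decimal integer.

`entries` follows `crc` (4 B), `timestamp` (2 B), `offset` (4 B), so it starts at offset 4 + 2 + 4 = 10 and occupies 8 bytes.
Bytes at offsets 10..17: DE 0D 58 BE DA 62 12 15.
In little-endian order the low byte comes first in memory.
Reassemble most-significant byte first: 15 12 62 DA BE 58 0D DE → 0x151262DABE580DDE.
0x151262DABE580DDE = 1518384716013112798.

1518384716013112798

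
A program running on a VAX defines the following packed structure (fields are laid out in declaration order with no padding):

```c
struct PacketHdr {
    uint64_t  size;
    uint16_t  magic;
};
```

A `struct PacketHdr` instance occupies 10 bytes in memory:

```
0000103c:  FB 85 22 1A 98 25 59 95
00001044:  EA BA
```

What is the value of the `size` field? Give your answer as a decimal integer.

10761674119782237691

`size` is the first field, at byte offset 0, occupying 8 bytes.
Bytes at offsets 0..7: FB 85 22 1A 98 25 59 95.
In little-endian order the low byte comes first in memory.
Reassemble most-significant byte first: 95 59 25 98 1A 22 85 FB → 0x955925981A2285FB.
0x955925981A2285FB = 10761674119782237691.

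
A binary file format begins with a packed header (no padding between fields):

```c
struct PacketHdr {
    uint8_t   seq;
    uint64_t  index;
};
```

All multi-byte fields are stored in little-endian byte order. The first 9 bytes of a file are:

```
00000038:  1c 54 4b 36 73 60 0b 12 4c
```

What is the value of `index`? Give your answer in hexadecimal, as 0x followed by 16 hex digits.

`index` follows `seq` (1 byte), so it starts at byte offset 1 and occupies 8 bytes.
Bytes at offsets 1..8: 54 4B 36 73 60 0B 12 4C.
Little-endian: lowest address holds the least-significant byte.
Reassemble most-significant byte first: 4C 12 0B 60 73 36 4B 54 → 0x4C120B6073364B54.

0x4C120B6073364B54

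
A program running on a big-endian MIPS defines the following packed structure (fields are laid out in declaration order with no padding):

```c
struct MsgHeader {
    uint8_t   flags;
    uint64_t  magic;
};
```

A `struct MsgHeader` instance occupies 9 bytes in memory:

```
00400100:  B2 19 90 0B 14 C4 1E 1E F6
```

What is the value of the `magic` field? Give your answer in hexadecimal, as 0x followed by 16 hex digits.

`magic` follows `flags` (1 byte), so it starts at byte offset 1 and occupies 8 bytes.
Bytes at offsets 1..8: 19 90 0B 14 C4 1E 1E F6.
Big-endian stores the most-significant byte at the lowest address.
The bytes are already most-significant first: 0x19900B14C41E1EF6.

0x19900B14C41E1EF6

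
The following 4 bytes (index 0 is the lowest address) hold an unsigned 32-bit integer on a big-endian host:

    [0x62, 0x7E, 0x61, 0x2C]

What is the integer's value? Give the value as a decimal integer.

1652449580

In big-endian order the high byte comes first in memory.
The bytes are already most-significant first: 0x627E612C.
0x627E612C = 1652449580.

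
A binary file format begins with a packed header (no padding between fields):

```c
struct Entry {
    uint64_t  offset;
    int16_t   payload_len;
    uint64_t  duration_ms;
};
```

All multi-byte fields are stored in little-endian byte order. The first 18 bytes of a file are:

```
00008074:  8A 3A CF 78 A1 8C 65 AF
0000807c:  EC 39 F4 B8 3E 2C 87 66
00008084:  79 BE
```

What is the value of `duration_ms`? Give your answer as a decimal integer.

13725114070137223412

`duration_ms` follows `offset` (8 B), `payload_len` (2 B), so it starts at offset 8 + 2 = 10 and occupies 8 bytes.
Bytes at offsets 10..17: F4 B8 3E 2C 87 66 79 BE.
Little-endian stores the least-significant byte at the lowest address.
Reassemble most-significant byte first: BE 79 66 87 2C 3E B8 F4 → 0xBE7966872C3EB8F4.
0xBE7966872C3EB8F4 = 13725114070137223412.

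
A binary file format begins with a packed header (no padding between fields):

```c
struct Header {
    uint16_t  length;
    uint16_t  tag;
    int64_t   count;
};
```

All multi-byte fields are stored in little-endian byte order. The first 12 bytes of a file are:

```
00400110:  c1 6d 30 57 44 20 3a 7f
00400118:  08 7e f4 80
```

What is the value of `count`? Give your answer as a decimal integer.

`count` follows `length` (2 B), `tag` (2 B), so it starts at offset 2 + 2 = 4 and occupies 8 bytes.
Bytes at offsets 4..11: 44 20 3A 7F 08 7E F4 80.
In little-endian order the low byte comes first in memory.
Reassemble most-significant byte first: 80 F4 7E 08 7F 3A 20 44 → 0x80F47E087F3A2044.
Top bit is set, so as a signed 64-bit value this is 0x80F47E087F3A2044 − 2^64 = -9154553567578021820.

-9154553567578021820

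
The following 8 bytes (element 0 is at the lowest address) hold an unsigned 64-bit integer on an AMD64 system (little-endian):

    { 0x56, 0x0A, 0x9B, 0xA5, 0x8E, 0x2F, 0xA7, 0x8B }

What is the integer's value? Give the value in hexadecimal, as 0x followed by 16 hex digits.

0x8BA72F8EA59B0A56

Little-endian stores the least-significant byte at the lowest address.
Reassemble most-significant byte first: 8B A7 2F 8E A5 9B 0A 56 → 0x8BA72F8EA59B0A56.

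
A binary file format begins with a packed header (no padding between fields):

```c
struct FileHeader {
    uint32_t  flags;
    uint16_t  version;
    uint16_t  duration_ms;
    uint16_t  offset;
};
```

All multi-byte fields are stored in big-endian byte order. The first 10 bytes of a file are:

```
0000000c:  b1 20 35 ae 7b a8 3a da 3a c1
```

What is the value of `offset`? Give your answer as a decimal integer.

`offset` follows `flags` (4 B), `version` (2 B), `duration_ms` (2 B), so it starts at offset 4 + 2 + 2 = 8 and occupies 2 bytes.
Bytes at offsets 8..9: 3A C1.
In big-endian order the high byte comes first in memory.
The bytes are already most-significant first: 0x3AC1.
0x3AC1 = 15041.

15041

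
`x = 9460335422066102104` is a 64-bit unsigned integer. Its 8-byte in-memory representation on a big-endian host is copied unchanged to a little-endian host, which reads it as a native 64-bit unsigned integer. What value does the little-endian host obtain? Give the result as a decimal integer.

6381402214192925059

9460335422066102104 in 64-bit hexadecimal is 0x8349DCF1804B8F58.
Stored big-endian, the bytes at ascending addresses are 83 49 DC F1 80 4B 8F 58.
Read back as little-endian, the first byte is least significant, giving 0x588F4B80F1DC4983.
0x588F4B80F1DC4983 = 6381402214192925059.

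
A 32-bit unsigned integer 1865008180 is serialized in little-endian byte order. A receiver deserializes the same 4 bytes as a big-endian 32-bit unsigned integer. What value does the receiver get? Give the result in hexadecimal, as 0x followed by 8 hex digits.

1865008180 in 32-bit hexadecimal is 0x6F29C434.
Stored little-endian, the bytes at ascending addresses are 34 C4 29 6F.
Read back as big-endian, the last byte is least significant, giving 0x34C4296F.

0x34C4296F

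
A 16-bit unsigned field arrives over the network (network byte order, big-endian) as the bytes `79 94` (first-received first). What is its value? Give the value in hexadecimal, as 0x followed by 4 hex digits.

In big-endian order the high byte comes first in memory.
The bytes are already most-significant first: 0x7994.

0x7994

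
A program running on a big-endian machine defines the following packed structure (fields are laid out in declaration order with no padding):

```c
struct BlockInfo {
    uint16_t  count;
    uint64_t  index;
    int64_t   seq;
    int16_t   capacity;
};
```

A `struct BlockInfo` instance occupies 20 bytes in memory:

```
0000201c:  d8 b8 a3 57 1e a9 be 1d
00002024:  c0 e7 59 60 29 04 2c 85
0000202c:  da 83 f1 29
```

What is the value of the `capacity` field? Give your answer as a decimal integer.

`capacity` follows `count` (2 B), `index` (8 B), `seq` (8 B), so it starts at offset 2 + 8 + 8 = 18 and occupies 2 bytes.
Bytes at offsets 18..19: F1 29.
In big-endian order the high byte comes first in memory.
The bytes are already most-significant first: 0xF129.
Top bit is set, so as a signed 16-bit value this is 0xF129 − 2^16 = -3799.

-3799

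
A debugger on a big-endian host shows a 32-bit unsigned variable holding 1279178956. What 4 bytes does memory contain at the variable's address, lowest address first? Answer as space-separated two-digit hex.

1279178956 in hexadecimal, padded to 32 bits, is 0x4C3EB8CC.
Split into bytes (most-significant first): 4C 3E B8 CC.
In big-endian order the high byte comes first in memory.
So the memory order matches the most-significant-first order: 4C 3E B8 CC.

4C 3E B8 CC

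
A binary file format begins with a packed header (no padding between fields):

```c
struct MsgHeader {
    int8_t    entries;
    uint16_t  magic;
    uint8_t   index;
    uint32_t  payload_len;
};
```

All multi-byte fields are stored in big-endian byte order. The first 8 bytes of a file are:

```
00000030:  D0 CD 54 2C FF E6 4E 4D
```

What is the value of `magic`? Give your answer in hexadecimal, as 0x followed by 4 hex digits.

0xCD54

`magic` follows `entries` (1 byte), so it starts at byte offset 1 and occupies 2 bytes.
Bytes at offsets 1..2: CD 54.
In big-endian order the high byte comes first in memory.
The bytes are already most-significant first: 0xCD54.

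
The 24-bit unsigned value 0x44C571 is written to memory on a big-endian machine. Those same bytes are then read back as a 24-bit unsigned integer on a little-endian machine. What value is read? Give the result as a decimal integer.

7456068

Stored big-endian, the bytes at ascending addresses are 44 C5 71.
Read back as little-endian, the first byte is least significant, giving 0x71C544.
0x71C544 = 7456068.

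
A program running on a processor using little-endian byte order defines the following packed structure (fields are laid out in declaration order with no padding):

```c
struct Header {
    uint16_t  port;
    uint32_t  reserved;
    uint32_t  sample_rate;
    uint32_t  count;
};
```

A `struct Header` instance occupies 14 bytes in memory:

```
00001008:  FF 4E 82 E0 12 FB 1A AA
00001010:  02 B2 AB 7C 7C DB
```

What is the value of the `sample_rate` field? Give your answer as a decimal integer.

2986519066

`sample_rate` follows `port` (2 B), `reserved` (4 B), so it starts at offset 2 + 4 = 6 and occupies 4 bytes.
Bytes at offsets 6..9: 1A AA 02 B2.
Little-endian: lowest address holds the least-significant byte.
Reassemble most-significant byte first: B2 02 AA 1A → 0xB202AA1A.
0xB202AA1A = 2986519066.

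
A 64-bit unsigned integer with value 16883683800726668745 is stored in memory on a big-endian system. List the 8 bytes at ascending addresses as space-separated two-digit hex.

16883683800726668745 in hexadecimal, padded to 64 bits, is 0xEA4EE4F6925485C9.
Split into bytes (most-significant first): EA 4E E4 F6 92 54 85 C9.
Big-endian: lowest address holds the most-significant byte.
So the memory order matches the most-significant-first order: EA 4E E4 F6 92 54 85 C9.

EA 4E E4 F6 92 54 85 C9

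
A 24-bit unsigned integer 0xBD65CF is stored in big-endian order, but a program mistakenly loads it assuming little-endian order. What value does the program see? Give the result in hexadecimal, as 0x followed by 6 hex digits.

Stored big-endian, the bytes at ascending addresses are BD 65 CF.
Read back as little-endian, the first byte is least significant, giving 0xCF65BD.

0xCF65BD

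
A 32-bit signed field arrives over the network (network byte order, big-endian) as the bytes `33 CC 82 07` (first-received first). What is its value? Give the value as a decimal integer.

Big-endian stores the most-significant byte at the lowest address.
The bytes are already most-significant first: 0x33CC8207.
0x33CC8207 = 869040647.

869040647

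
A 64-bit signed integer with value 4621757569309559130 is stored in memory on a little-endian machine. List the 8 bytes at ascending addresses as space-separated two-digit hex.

4621757569309559130 in hexadecimal, padded to 64 bits, is 0x4023C805ACAB495A.
Split into bytes (most-significant first): 40 23 C8 05 AC AB 49 5A.
In little-endian order the low byte comes first in memory.
So at ascending addresses the bytes are 5A 49 AB AC 05 C8 23 40.

5A 49 AB AC 05 C8 23 40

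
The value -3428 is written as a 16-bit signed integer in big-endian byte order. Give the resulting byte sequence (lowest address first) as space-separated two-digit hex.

F2 9C

Two's complement of -3428 in 16 bits: 3428 = 0x0D64; invert → 0xF29B; add 1 → 0xF29C.
Split into bytes (most-significant first): F2 9C.
In big-endian order the high byte comes first in memory.
So the memory order matches the most-significant-first order: F2 9C.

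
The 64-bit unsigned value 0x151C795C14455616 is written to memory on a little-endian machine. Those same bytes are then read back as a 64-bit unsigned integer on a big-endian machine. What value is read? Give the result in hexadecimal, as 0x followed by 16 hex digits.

Stored little-endian, the bytes at ascending addresses are 16 56 45 14 5C 79 1C 15.
Read back as big-endian, the last byte is least significant, giving 0x165645145C791C15.

0x165645145C791C15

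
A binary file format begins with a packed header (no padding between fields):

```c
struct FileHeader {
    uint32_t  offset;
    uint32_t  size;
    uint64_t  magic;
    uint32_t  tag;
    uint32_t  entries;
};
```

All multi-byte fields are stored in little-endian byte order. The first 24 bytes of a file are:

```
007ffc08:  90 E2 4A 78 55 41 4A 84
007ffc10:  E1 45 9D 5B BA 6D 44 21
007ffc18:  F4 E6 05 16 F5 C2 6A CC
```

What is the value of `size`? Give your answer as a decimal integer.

2219458901

`size` follows `offset` (4 bytes), so it starts at byte offset 4 and occupies 4 bytes.
Bytes at offsets 4..7: 55 41 4A 84.
Little-endian: lowest address holds the least-significant byte.
Reassemble most-significant byte first: 84 4A 41 55 → 0x844A4155.
0x844A4155 = 2219458901.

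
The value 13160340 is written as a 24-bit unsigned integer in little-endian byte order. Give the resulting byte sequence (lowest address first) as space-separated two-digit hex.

94 CF C8

13160340 in hexadecimal, padded to 24 bits, is 0xC8CF94.
Split into bytes (most-significant first): C8 CF 94.
Little-endian stores the least-significant byte at the lowest address.
So at ascending addresses the bytes are 94 CF C8.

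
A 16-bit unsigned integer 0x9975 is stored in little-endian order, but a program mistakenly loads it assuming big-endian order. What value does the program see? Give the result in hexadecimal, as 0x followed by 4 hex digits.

Stored little-endian, the bytes at ascending addresses are 75 99.
Read back as big-endian, the last byte is least significant, giving 0x7599.

0x7599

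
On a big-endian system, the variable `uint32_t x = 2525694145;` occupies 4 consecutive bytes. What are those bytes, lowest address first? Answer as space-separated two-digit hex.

96 8B 08 C1

2525694145 in hexadecimal, padded to 32 bits, is 0x968B08C1.
Split into bytes (most-significant first): 96 8B 08 C1.
Big-endian stores the most-significant byte at the lowest address.
So the memory order matches the most-significant-first order: 96 8B 08 C1.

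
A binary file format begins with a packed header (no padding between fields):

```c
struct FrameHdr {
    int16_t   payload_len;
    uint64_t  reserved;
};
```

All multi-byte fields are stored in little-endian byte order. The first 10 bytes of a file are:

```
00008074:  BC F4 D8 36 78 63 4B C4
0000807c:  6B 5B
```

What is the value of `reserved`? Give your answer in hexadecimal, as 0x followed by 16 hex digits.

`reserved` follows `payload_len` (2 bytes), so it starts at byte offset 2 and occupies 8 bytes.
Bytes at offsets 2..9: D8 36 78 63 4B C4 6B 5B.
Little-endian: lowest address holds the least-significant byte.
Reassemble most-significant byte first: 5B 6B C4 4B 63 78 36 D8 → 0x5B6BC44B637836D8.

0x5B6BC44B637836D8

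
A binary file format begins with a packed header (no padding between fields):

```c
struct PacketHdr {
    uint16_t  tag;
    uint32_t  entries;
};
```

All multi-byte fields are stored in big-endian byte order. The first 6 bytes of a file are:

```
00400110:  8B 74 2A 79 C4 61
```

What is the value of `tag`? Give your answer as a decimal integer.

35700

`tag` is the first field, at byte offset 0, occupying 2 bytes.
Bytes at offsets 0..1: 8B 74.
Big-endian: lowest address holds the most-significant byte.
The bytes are already most-significant first: 0x8B74.
0x8B74 = 35700.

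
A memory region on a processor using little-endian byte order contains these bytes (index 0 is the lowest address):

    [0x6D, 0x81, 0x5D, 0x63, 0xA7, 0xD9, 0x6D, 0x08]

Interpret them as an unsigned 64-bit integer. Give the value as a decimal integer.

Little-endian stores the least-significant byte at the lowest address.
Reassemble most-significant byte first: 08 6D D9 A7 63 5D 81 6D → 0x086DD9A7635D816D.
0x086DD9A7635D816D = 607380837714723181.

607380837714723181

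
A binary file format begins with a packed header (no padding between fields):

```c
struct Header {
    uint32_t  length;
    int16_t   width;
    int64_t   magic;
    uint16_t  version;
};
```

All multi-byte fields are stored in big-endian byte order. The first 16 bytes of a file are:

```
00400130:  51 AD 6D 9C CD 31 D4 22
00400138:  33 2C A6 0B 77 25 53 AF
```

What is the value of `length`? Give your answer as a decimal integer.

1370320284

`length` is the first field, at byte offset 0, occupying 4 bytes.
Bytes at offsets 0..3: 51 AD 6D 9C.
Big-endian stores the most-significant byte at the lowest address.
The bytes are already most-significant first: 0x51AD6D9C.
0x51AD6D9C = 1370320284.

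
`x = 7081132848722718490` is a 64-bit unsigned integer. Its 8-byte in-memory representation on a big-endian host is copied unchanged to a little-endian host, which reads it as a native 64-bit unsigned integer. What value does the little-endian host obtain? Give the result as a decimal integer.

7081132848722718490 in 64-bit hexadecimal is 0x62453CCEF777AF1A.
Stored big-endian, the bytes at ascending addresses are 62 45 3C CE F7 77 AF 1A.
Read back as little-endian, the first byte is least significant, giving 0x1AAF77F7CE3C4562.
0x1AAF77F7CE3C4562 = 1922887472111175010.

1922887472111175010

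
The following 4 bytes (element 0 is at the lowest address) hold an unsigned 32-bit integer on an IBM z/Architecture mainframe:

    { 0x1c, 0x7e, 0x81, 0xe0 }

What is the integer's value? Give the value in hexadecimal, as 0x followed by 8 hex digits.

0x1C7E81E0

Big-endian: lowest address holds the most-significant byte.
The bytes are already most-significant first: 0x1C7E81E0.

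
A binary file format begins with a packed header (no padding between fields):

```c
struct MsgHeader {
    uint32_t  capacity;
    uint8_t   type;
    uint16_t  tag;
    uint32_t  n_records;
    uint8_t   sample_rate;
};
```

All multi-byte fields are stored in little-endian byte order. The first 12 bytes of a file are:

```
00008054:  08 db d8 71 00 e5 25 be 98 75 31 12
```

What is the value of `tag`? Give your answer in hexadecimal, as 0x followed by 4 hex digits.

`tag` follows `capacity` (4 B), `type` (1 B), so it starts at offset 4 + 1 = 5 and occupies 2 bytes.
Bytes at offsets 5..6: E5 25.
In little-endian order the low byte comes first in memory.
Reassemble most-significant byte first: 25 E5 → 0x25E5.

0x25E5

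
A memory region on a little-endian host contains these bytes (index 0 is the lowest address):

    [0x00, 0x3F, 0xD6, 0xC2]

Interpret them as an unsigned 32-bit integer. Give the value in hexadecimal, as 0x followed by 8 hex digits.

In little-endian order the low byte comes first in memory.
Reassemble most-significant byte first: C2 D6 3F 00 → 0xC2D63F00.

0xC2D63F00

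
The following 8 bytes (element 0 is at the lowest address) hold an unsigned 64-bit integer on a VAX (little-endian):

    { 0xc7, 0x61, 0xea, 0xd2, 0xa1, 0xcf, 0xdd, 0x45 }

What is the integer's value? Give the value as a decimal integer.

5034408252405342663

Little-endian: lowest address holds the least-significant byte.
Reassemble most-significant byte first: 45 DD CF A1 D2 EA 61 C7 → 0x45DDCFA1D2EA61C7.
0x45DDCFA1D2EA61C7 = 5034408252405342663.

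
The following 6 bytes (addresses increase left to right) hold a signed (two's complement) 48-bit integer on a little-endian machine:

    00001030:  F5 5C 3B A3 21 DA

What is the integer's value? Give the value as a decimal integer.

In little-endian order the low byte comes first in memory.
Reassemble most-significant byte first: DA 21 A3 3B 5C F5 → 0xDA21A33B5CF5.
Top bit is set, so as a signed 48-bit value this is 0xDA21A33B5CF5 − 2^48 = -41636969358091.

-41636969358091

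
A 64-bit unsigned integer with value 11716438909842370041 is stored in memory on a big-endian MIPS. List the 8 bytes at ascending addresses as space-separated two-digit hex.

11716438909842370041 in hexadecimal, padded to 64 bits, is 0xA299271CB5B82DF9.
Split into bytes (most-significant first): A2 99 27 1C B5 B8 2D F9.
Big-endian stores the most-significant byte at the lowest address.
So the memory order matches the most-significant-first order: A2 99 27 1C B5 B8 2D F9.

A2 99 27 1C B5 B8 2D F9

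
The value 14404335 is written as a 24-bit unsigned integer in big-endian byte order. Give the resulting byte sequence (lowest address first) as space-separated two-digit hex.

14404335 in hexadecimal, padded to 24 bits, is 0xDBCAEF.
Split into bytes (most-significant first): DB CA EF.
Big-endian: lowest address holds the most-significant byte.
So the memory order matches the most-significant-first order: DB CA EF.

DB CA EF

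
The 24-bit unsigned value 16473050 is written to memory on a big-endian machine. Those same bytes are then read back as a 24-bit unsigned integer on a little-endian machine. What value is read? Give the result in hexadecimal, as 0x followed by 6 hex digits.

0xDA5BFB

16473050 in 24-bit hexadecimal is 0xFB5BDA.
Stored big-endian, the bytes at ascending addresses are FB 5B DA.
Read back as little-endian, the first byte is least significant, giving 0xDA5BFB.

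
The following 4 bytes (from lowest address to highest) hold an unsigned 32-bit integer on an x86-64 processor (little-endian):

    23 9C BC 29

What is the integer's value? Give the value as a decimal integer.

700226595

In little-endian order the low byte comes first in memory.
Reassemble most-significant byte first: 29 BC 9C 23 → 0x29BC9C23.
0x29BC9C23 = 700226595.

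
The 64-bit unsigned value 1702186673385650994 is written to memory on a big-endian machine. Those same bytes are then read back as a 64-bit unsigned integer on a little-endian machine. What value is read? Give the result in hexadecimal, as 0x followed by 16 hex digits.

0x323B8EC8C2619F17

1702186673385650994 in 64-bit hexadecimal is 0x179F61C2C88E3B32.
Stored big-endian, the bytes at ascending addresses are 17 9F 61 C2 C8 8E 3B 32.
Read back as little-endian, the first byte is least significant, giving 0x323B8EC8C2619F17.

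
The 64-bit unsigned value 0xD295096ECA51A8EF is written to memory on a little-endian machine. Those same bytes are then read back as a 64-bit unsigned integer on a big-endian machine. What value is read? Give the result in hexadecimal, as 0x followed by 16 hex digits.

Stored little-endian, the bytes at ascending addresses are EF A8 51 CA 6E 09 95 D2.
Read back as big-endian, the last byte is least significant, giving 0xEFA851CA6E0995D2.

0xEFA851CA6E0995D2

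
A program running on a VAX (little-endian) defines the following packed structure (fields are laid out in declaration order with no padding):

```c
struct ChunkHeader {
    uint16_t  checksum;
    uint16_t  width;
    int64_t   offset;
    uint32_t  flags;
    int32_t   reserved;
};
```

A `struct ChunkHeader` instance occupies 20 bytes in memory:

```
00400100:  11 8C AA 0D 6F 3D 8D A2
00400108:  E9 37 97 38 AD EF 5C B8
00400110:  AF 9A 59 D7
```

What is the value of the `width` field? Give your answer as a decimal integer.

3498

`width` follows `checksum` (2 bytes), so it starts at byte offset 2 and occupies 2 bytes.
Bytes at offsets 2..3: AA 0D.
Little-endian stores the least-significant byte at the lowest address.
Reassemble most-significant byte first: 0D AA → 0x0DAA.
0x0DAA = 3498.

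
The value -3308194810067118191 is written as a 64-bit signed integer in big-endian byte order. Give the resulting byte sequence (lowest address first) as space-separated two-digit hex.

D2 16 EE 59 0A 28 97 91

Two's complement of -3308194810067118191 in 64 bits: 3308194810067118191 = 0x2DE911A6F5D7686F; invert → 0xD216EE590A289790; add 1 → 0xD216EE590A289791.
Split into bytes (most-significant first): D2 16 EE 59 0A 28 97 91.
Big-endian stores the most-significant byte at the lowest address.
So the memory order matches the most-significant-first order: D2 16 EE 59 0A 28 97 91.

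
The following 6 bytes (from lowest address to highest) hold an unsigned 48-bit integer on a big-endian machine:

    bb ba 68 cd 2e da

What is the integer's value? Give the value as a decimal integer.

Big-endian: lowest address holds the most-significant byte.
The bytes are already most-significant first: 0xBBBA68CD2EDA.
0xBBBA68CD2EDA = 206409296588506.

206409296588506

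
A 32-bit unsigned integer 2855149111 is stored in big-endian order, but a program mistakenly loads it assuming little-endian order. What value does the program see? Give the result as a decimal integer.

2855149111 in 32-bit hexadecimal is 0xAA2E1E37.
Stored big-endian, the bytes at ascending addresses are AA 2E 1E 37.
Read back as little-endian, the first byte is least significant, giving 0x371E2EAA.
0x371E2EAA = 924724906.

924724906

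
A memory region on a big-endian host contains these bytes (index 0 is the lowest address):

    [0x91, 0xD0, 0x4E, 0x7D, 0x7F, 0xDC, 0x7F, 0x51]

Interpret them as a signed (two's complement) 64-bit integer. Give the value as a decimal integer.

-7939759842131148975

In big-endian order the high byte comes first in memory.
The bytes are already most-significant first: 0x91D04E7D7FDC7F51.
Top bit is set, so as a signed 64-bit value this is 0x91D04E7D7FDC7F51 − 2^64 = -7939759842131148975.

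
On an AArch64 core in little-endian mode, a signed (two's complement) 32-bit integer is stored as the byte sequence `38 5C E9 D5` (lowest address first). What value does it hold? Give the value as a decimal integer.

Little-endian stores the least-significant byte at the lowest address.
Reassemble most-significant byte first: D5 E9 5C 38 → 0xD5E95C38.
Top bit is set, so as a signed 32-bit value this is 0xD5E95C38 − 2^32 = -706126792.

-706126792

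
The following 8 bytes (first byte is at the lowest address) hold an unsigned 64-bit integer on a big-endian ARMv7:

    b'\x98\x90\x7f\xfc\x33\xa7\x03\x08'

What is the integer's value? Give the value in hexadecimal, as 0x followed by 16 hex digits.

Big-endian: lowest address holds the most-significant byte.
The bytes are already most-significant first: 0x98907FFC33A70308.

0x98907FFC33A70308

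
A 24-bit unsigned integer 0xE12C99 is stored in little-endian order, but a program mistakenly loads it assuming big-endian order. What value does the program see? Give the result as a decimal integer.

10038497

Stored little-endian, the bytes at ascending addresses are 99 2C E1.
Read back as big-endian, the last byte is least significant, giving 0x992CE1.
0x992CE1 = 10038497.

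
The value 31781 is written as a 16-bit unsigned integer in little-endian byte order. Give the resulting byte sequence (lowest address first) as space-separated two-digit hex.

25 7C

31781 in hexadecimal, padded to 16 bits, is 0x7C25.
Split into bytes (most-significant first): 7C 25.
In little-endian order the low byte comes first in memory.
So at ascending addresses the bytes are 25 7C.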